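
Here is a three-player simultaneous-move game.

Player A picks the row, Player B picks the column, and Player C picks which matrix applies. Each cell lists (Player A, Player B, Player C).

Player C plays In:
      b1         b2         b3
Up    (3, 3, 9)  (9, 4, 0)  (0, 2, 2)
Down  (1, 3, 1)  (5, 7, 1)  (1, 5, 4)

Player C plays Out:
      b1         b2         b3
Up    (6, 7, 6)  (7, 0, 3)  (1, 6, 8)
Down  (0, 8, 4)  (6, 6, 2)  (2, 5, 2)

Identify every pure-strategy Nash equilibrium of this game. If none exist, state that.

For each strategy profile, look for a profitable unilateral deviation.
(Up, b1, In): Player B can switch to b2 (3 → 4). Not NE.
(Up, b1, Out): Player C can switch to In (6 → 9). Not NE.
(Up, b2, In): Player C can switch to Out (0 → 3). Not NE.
(Up, b2, Out): Player B can switch to b1 (0 → 7). Not NE.
(Up, b3, In): Player A can switch to Down (0 → 1). Not NE.
(Up, b3, Out): Player A can switch to Down (1 → 2). Not NE.
(The remaining 6 profiles each have a profitable deviation by the same check.)

No pure-strategy Nash equilibrium.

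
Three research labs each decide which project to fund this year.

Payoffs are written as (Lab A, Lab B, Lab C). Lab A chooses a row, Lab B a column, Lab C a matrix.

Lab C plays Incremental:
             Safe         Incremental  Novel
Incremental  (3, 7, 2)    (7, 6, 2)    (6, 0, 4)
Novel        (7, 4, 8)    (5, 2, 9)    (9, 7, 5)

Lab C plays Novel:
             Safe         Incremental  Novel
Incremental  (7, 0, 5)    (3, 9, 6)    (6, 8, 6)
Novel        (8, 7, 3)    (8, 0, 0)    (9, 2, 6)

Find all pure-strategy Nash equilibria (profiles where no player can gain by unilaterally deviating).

For each player, find the best response to each opponent profile; mutual best responses are the pure NE.
Lab A against (Safe, Incremental): payoffs 3, 7 → best response Novel.
Lab A against (Safe, Novel): payoffs 7, 8 → best response Novel.
Lab A against (Incremental, Incremental): payoffs 7, 5 → best response Incremental.
Lab A against (Incremental, Novel): payoffs 3, 8 → best response Novel.
Lab A against (Novel, Incremental): payoffs 6, 9 → best response Novel.
Lab A against (Novel, Novel): payoffs 6, 9 → best response Novel.
Lab B against (Incremental, Incremental): payoffs 7, 6, 0 → best response Safe.
Lab B against (Incremental, Novel): payoffs 0, 9, 8 → best response Incremental.
Lab B against (Novel, Incremental): payoffs 4, 2, 7 → best response Novel.
Lab B against (Novel, Novel): payoffs 7, 0, 2 → best response Safe.
Lab C against (Incremental, Safe): payoffs 2, 5 → best response Novel.
Lab C against (Incremental, Incremental): payoffs 2, 6 → best response Novel.
Lab C against (Incremental, Novel): payoffs 4, 6 → best response Novel.
Lab C against (Novel, Safe): payoffs 8, 3 → best response Incremental.
Lab C against (Novel, Incremental): payoffs 9, 0 → best response Incremental.
Lab C against (Novel, Novel): payoffs 5, 6 → best response Novel.
No profile is a mutual best response for all players.

none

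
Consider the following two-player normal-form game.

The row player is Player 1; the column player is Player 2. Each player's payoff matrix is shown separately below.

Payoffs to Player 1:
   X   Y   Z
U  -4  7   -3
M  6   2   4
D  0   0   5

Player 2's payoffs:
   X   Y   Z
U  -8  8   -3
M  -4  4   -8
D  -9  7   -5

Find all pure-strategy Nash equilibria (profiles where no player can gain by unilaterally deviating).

(U, X): Player 1 can switch to M (-4 → 6). Not NE.
(U, Y): Player 1 gets 7, best alternative 2; Player 2 gets 8, best alternative -3. No profitable deviation — NE.
(U, Z): Player 1 can switch to M (-3 → 4). Not NE.
(M, X): Player 2 can switch to Y (-4 → 4). Not NE.
(M, Y): Player 1 can switch to U (2 → 7). Not NE.
(M, Z): Player 1 can switch to D (4 → 5). Not NE.
(D, X): Player 1 can switch to M (0 → 6). Not NE.
(D, Y): Player 1 can switch to U (0 → 7). Not NE.
(D, Z): Player 2 can switch to Y (-5 → 7). Not NE.

The unique pure-strategy Nash equilibrium is (U, Y).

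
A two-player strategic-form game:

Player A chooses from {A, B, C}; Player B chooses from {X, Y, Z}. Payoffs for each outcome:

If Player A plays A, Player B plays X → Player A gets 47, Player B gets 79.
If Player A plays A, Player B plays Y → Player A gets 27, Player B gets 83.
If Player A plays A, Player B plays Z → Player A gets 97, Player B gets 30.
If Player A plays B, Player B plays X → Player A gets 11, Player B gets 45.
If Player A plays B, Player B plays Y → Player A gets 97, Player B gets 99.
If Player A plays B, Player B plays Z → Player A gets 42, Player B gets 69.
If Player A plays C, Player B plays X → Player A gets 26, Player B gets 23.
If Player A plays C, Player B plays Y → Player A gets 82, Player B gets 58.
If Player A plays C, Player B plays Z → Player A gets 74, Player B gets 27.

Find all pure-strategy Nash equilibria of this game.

The unique pure-strategy Nash equilibrium is (B, Y).

Check each profile: it is a Nash equilibrium iff no player can strictly gain by switching unilaterally.
(A, X): Player B can switch to Y (79 → 83). Not NE.
(A, Y): Player A can switch to B (27 → 97). Not NE.
(A, Z): Player B can switch to X (30 → 79). Not NE.
(B, X): Player A can switch to A (11 → 47). Not NE.
(B, Y): Player A gets 97, best alternative 82; Player B gets 99, best alternative 69. No profitable deviation — NE.
(B, Z): Player A can switch to A (42 → 97). Not NE.
(C, X): Player A can switch to A (26 → 47). Not NE.
(C, Y): Player A can switch to B (82 → 97). Not NE.
(C, Z): Player A can switch to A (74 → 97). Not NE.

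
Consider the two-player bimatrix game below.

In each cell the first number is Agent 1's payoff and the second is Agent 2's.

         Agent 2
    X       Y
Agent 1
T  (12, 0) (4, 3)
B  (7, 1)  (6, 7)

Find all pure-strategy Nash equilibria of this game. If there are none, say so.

Pure NE: (B, Y)

(T, X): Agent 2 can switch to Y (0 → 3). Not NE.
(T, Y): Agent 1 can switch to B (4 → 6). Not NE.
(B, X): Agent 1 can switch to T (7 → 12). Not NE.
(B, Y): Agent 1 gets 6, best alternative 4; Agent 2 gets 7, best alternative 1. No profitable deviation — NE.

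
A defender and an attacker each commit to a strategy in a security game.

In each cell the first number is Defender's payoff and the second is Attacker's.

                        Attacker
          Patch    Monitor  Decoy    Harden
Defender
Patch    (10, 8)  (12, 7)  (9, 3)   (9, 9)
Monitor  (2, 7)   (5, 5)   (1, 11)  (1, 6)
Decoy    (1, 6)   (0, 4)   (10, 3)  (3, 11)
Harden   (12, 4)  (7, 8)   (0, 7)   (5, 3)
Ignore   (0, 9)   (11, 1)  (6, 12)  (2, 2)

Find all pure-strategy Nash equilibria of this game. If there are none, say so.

Check each profile: it is a Nash equilibrium iff no player can strictly gain by switching unilaterally.
(Patch, Patch): Defender can switch to Harden (10 → 12). Not NE.
(Patch, Monitor): Attacker can switch to Patch (7 → 8). Not NE.
(Patch, Decoy): Defender can switch to Decoy (9 → 10). Not NE.
(Patch, Harden): Defender gets 9, best alternative 5; Attacker gets 9, best alternative 8. No profitable deviation — NE.
(Monitor, Patch): Defender can switch to Patch (2 → 10). Not NE.
(Monitor, Monitor): Defender can switch to Patch (5 → 12). Not NE.
(Monitor, Decoy): Defender can switch to Patch (1 → 9). Not NE.
(Monitor, Harden): Defender can switch to Patch (1 → 9). Not NE.
(Decoy, Patch): Defender can switch to Patch (1 → 10). Not NE.
(Decoy, Monitor): Defender can switch to Patch (0 → 12). Not NE.
(Decoy, Decoy): Attacker can switch to Patch (3 → 6). Not NE.
(Decoy, Harden): Defender can switch to Patch (3 → 9). Not NE.
(Harden, Patch): Attacker can switch to Monitor (4 → 8). Not NE.
(The remaining 7 profiles each have a profitable deviation by the same check.)

(Patch, Harden)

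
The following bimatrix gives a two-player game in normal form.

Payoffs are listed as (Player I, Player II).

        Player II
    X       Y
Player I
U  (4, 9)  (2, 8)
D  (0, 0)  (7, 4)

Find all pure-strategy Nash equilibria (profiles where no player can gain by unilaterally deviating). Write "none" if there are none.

Pure-strategy Nash equilibria: (U, X) and (D, Y)

For each player, find the best response to each opponent profile; mutual best responses are the pure NE.
Player I against X: payoffs 4, 0 → best response U.
Player I against Y: payoffs 2, 7 → best response D.
Player II against U: payoffs 9, 8 → best response X.
Player II against D: payoffs 0, 4 → best response Y.
Mutual best responses: (U, X); (D, Y).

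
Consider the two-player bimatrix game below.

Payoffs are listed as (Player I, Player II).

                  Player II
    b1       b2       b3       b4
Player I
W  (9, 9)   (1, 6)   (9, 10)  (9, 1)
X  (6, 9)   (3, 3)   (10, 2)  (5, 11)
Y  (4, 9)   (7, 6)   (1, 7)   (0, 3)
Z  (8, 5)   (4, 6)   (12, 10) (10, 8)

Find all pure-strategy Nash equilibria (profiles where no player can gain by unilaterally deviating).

Mark each player's best response to every combination of opponents' strategies; a profile where every player is best-responding is a pure Nash equilibrium.
Player I against b1: payoffs 9, 6, 4, 8 → best response W.
Player I against b2: payoffs 1, 3, 7, 4 → best response Y.
Player I against b3: payoffs 9, 10, 1, 12 → best response Z.
Player I against b4: payoffs 9, 5, 0, 10 → best response Z.
Player II against W: payoffs 9, 6, 10, 1 → best response b3.
Player II against X: payoffs 9, 3, 2, 11 → best response b4.
Player II against Y: payoffs 9, 6, 7, 3 → best response b1.
Player II against Z: payoffs 5, 6, 10, 8 → best response b3.
Mutual best responses: (Z, b3).

(Z, b3)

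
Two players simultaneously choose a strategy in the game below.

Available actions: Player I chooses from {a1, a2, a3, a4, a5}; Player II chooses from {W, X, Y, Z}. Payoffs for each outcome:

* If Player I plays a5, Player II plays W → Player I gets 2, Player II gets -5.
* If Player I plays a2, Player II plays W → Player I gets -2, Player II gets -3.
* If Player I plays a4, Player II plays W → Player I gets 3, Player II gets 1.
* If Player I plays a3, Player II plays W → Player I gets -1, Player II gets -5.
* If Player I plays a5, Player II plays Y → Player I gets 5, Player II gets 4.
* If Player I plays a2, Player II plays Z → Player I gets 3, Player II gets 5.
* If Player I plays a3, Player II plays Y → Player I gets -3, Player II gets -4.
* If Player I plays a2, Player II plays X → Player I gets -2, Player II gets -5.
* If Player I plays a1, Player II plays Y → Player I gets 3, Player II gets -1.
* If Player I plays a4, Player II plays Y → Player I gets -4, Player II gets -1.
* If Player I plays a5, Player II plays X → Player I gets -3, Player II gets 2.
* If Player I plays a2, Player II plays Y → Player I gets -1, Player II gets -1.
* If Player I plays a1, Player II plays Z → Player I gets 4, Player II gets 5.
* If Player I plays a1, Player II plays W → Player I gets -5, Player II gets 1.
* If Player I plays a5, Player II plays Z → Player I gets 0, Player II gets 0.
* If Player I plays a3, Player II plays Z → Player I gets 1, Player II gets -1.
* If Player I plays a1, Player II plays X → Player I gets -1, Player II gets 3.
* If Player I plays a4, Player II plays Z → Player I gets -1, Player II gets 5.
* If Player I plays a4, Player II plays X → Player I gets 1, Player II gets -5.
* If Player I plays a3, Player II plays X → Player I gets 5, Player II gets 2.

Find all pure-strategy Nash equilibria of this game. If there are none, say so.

The pure Nash equilibria are (a1, Z) and (a3, X) and (a5, Y).

Player I against W: payoffs -5, -2, -1, 3, 2 → best response a4.
Player I against X: payoffs -1, -2, 5, 1, -3 → best response a3.
Player I against Y: payoffs 3, -1, -3, -4, 5 → best response a5.
Player I against Z: payoffs 4, 3, 1, -1, 0 → best response a1.
Player II against a1: payoffs 1, 3, -1, 5 → best response Z.
Player II against a2: payoffs -3, -5, -1, 5 → best response Z.
Player II against a3: payoffs -5, 2, -4, -1 → best response X.
Player II against a4: payoffs 1, -5, -1, 5 → best response Z.
Player II against a5: payoffs -5, 2, 4, 0 → best response Y.
Mutual best responses: (a1, Z); (a3, X); (a5, Y).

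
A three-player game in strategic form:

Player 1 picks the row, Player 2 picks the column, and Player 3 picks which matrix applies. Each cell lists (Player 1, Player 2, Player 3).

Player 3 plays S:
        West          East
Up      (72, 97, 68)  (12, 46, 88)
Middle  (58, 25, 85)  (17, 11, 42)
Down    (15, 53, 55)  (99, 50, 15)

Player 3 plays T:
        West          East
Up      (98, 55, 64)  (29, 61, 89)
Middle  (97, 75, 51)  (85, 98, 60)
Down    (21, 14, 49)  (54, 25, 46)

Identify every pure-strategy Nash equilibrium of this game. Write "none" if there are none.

The pure Nash equilibria are (Up, West, S), (Middle, East, T).

For each strategy profile, look for a profitable unilateral deviation.
(Up, West, S): Player 1 gets 72, best alternative 58; Player 2 gets 97, best alternative 46; Player 3 gets 68, best alternative 64. No profitable deviation — NE.
(Up, West, T): Player 2 can switch to East (55 → 61). Not NE.
(Up, East, S): Player 1 can switch to Middle (12 → 17). Not NE.
(Up, East, T): Player 1 can switch to Middle (29 → 85). Not NE.
(Middle, West, S): Player 1 can switch to Up (58 → 72). Not NE.
(Middle, West, T): Player 1 can switch to Up (97 → 98). Not NE.
(Middle, East, S): Player 1 can switch to Down (17 → 99). Not NE.
(Middle, East, T): Player 1 gets 85, best alternative 54; Player 2 gets 98, best alternative 75; Player 3 gets 60, best alternative 42. No profitable deviation — NE.
(Down, West, S): Player 1 can switch to Up (15 → 72). Not NE.
(Down, West, T): Player 1 can switch to Up (21 → 98). Not NE.
(The remaining 2 profiles each have a profitable deviation by the same check.)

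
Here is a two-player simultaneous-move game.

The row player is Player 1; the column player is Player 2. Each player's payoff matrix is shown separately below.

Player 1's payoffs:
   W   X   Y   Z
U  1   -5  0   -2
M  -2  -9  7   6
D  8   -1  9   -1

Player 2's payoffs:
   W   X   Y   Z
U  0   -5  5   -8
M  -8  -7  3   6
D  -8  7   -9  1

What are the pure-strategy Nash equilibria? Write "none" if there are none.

(U, W): Player 1 can switch to D (1 → 8). Not NE.
(U, X): Player 1 can switch to D (-5 → -1). Not NE.
(U, Y): Player 1 can switch to M (0 → 7). Not NE.
(U, Z): Player 1 can switch to M (-2 → 6). Not NE.
(M, W): Player 1 can switch to U (-2 → 1). Not NE.
(M, X): Player 1 can switch to U (-9 → -5). Not NE.
(M, Y): Player 1 can switch to D (7 → 9). Not NE.
(M, Z): Player 1 gets 6, best alternative -1; Player 2 gets 6, best alternative 3. No profitable deviation — NE.
(D, W): Player 2 can switch to X (-8 → 7). Not NE.
(D, X): Player 1 gets -1, best alternative -5; Player 2 gets 7, best alternative 1. No profitable deviation — NE.
(The remaining 2 profiles each have a profitable deviation by the same check.)

Pure-strategy Nash equilibria: (M, Z) and (D, X)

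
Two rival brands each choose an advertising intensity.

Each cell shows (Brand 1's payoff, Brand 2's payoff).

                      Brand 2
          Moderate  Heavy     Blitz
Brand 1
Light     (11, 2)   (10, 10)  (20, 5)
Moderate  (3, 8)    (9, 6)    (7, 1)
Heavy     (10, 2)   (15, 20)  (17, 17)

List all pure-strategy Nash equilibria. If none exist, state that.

(Heavy, Heavy)

Check each profile: it is a Nash equilibrium iff no player can strictly gain by switching unilaterally.
(Light, Moderate): Brand 2 can switch to Heavy (2 → 10). Not NE.
(Light, Heavy): Brand 1 can switch to Heavy (10 → 15). Not NE.
(Light, Blitz): Brand 2 can switch to Heavy (5 → 10). Not NE.
(Moderate, Moderate): Brand 1 can switch to Light (3 → 11). Not NE.
(Moderate, Heavy): Brand 1 can switch to Light (9 → 10). Not NE.
(Moderate, Blitz): Brand 1 can switch to Light (7 → 20). Not NE.
(Heavy, Moderate): Brand 1 can switch to Light (10 → 11). Not NE.
(Heavy, Heavy): Brand 1 gets 15, best alternative 10; Brand 2 gets 20, best alternative 17. No profitable deviation — NE.
(Heavy, Blitz): Brand 1 can switch to Light (17 → 20). Not NE.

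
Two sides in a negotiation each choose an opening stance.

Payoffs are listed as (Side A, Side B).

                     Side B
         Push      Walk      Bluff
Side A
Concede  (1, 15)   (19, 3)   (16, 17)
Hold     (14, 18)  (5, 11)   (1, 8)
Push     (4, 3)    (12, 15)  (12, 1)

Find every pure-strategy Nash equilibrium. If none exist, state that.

(Concede, Push): Side A can switch to Hold (1 → 14). Not NE.
(Concede, Walk): Side B can switch to Push (3 → 15). Not NE.
(Concede, Bluff): Side A gets 16, best alternative 12; Side B gets 17, best alternative 15. No profitable deviation — NE.
(Hold, Push): Side A gets 14, best alternative 4; Side B gets 18, best alternative 11. No profitable deviation — NE.
(Hold, Walk): Side A can switch to Concede (5 → 19). Not NE.
(Hold, Bluff): Side A can switch to Concede (1 → 16). Not NE.
(Push, Push): Side A can switch to Hold (4 → 14). Not NE.
(Push, Walk): Side A can switch to Concede (12 → 19). Not NE.
(Push, Bluff): Side A can switch to Concede (12 → 16). Not NE.

Pure-strategy Nash equilibria: (Concede, Bluff) and (Hold, Push)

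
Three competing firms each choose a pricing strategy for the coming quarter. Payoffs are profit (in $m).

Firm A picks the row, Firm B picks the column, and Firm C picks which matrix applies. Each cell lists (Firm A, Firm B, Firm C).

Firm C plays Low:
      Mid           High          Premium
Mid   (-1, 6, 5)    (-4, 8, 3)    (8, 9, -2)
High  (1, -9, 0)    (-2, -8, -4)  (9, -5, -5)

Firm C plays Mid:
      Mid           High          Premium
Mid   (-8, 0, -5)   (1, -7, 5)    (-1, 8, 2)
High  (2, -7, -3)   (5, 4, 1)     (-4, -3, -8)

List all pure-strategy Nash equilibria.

Mark each player's best response to every combination of opponents' strategies; a profile where every player is best-responding is a pure Nash equilibrium.
Firm A against (Mid, Low): payoffs -1, 1 → best response High.
Firm A against (Mid, Mid): payoffs -8, 2 → best response High.
Firm A against (High, Low): payoffs -4, -2 → best response High.
Firm A against (High, Mid): payoffs 1, 5 → best response High.
Firm A against (Premium, Low): payoffs 8, 9 → best response High.
Firm A against (Premium, Mid): payoffs -1, -4 → best response Mid.
Firm B against (Mid, Low): payoffs 6, 8, 9 → best response Premium.
Firm B against (Mid, Mid): payoffs 0, -7, 8 → best response Premium.
Firm B against (High, Low): payoffs -9, -8, -5 → best response Premium.
Firm B against (High, Mid): payoffs -7, 4, -3 → best response High.
Firm C against (Mid, Mid): payoffs 5, -5 → best response Low.
Firm C against (Mid, High): payoffs 3, 5 → best response Mid.
Firm C against (Mid, Premium): payoffs -2, 2 → best response Mid.
Firm C against (High, Mid): payoffs 0, -3 → best response Low.
Firm C against (High, High): payoffs -4, 1 → best response Mid.
Firm C against (High, Premium): payoffs -5, -8 → best response Low.
Mutual best responses: (Mid, Premium, Mid); (High, High, Mid); (High, Premium, Low).

The pure Nash equilibria are (Mid, Premium, Mid); (High, High, Mid); (High, Premium, Low).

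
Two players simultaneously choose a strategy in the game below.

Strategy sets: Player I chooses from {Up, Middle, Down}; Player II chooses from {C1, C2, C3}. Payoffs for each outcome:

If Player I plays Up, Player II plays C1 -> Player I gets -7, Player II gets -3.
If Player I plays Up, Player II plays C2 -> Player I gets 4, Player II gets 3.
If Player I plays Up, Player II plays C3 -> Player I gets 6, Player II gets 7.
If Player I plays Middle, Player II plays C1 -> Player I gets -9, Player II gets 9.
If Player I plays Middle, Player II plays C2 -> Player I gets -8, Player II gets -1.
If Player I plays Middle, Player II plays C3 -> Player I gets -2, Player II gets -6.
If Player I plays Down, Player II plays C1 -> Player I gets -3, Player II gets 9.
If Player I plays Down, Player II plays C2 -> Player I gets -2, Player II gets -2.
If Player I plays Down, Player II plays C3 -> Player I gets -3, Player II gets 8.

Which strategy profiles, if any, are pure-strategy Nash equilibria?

Mark each player's best response to every combination of opponents' strategies; a profile where every player is best-responding is a pure Nash equilibrium.
Player I against C1: payoffs -7, -9, -3 → best response Down.
Player I against C2: payoffs 4, -8, -2 → best response Up.
Player I against C3: payoffs 6, -2, -3 → best response Up.
Player II against Up: payoffs -3, 3, 7 → best response C3.
Player II against Middle: payoffs 9, -1, -6 → best response C1.
Player II against Down: payoffs 9, -2, 8 → best response C1.
Mutual best responses: (Up, C3); (Down, C1).

The pure Nash equilibria are (Up, C3) and (Down, C1).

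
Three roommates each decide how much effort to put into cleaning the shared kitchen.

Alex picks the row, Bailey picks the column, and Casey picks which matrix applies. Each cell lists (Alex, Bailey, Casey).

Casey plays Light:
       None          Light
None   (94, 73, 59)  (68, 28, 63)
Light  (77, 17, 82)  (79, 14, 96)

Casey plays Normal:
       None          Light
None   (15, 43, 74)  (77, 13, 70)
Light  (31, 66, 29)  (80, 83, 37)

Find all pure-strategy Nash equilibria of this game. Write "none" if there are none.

There is no pure-strategy Nash equilibrium.

(None, None, Light): Casey can switch to Normal (59 → 74). Not NE.
(None, None, Normal): Alex can switch to Light (15 → 31). Not NE.
(None, Light, Light): Alex can switch to Light (68 → 79). Not NE.
(None, Light, Normal): Alex can switch to Light (77 → 80). Not NE.
(Light, None, Light): Alex can switch to None (77 → 94). Not NE.
(Light, None, Normal): Bailey can switch to Light (66 → 83). Not NE.
(The remaining 2 profiles each have a profitable deviation by the same check.)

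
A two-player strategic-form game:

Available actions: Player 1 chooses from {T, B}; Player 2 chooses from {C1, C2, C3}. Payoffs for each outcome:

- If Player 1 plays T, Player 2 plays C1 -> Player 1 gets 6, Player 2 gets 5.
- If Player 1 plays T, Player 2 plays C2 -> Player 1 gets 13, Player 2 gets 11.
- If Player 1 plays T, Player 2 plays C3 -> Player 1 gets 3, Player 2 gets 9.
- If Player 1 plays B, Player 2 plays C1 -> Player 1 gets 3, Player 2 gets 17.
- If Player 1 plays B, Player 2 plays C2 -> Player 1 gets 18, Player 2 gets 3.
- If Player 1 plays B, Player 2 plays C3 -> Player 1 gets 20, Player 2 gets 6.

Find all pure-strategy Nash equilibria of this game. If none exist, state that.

There is no pure-strategy Nash equilibrium.

Mark each player's best response to every combination of opponents' strategies; a profile where every player is best-responding is a pure Nash equilibrium.
Player 1 against C1: payoffs 6, 3 → best response T.
Player 1 against C2: payoffs 13, 18 → best response B.
Player 1 against C3: payoffs 3, 20 → best response B.
Player 2 against T: payoffs 5, 11, 9 → best response C2.
Player 2 against B: payoffs 17, 3, 6 → best response C1.
No profile is a mutual best response for all players.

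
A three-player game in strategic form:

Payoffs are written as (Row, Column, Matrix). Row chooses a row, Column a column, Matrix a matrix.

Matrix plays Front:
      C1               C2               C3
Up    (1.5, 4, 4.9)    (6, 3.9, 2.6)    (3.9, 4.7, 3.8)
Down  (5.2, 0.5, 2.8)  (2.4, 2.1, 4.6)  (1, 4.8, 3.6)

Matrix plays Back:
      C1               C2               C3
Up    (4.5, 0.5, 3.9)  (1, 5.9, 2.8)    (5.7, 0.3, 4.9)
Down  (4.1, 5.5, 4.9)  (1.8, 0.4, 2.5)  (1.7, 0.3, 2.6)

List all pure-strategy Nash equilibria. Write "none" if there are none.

There is no pure-strategy Nash equilibrium.

Row against (C1, Front): payoffs 1.5, 5.2 → best response Down.
Row against (C1, Back): payoffs 4.5, 4.1 → best response Up.
Row against (C2, Front): payoffs 6, 2.4 → best response Up.
Row against (C2, Back): payoffs 1, 1.8 → best response Down.
Row against (C3, Front): payoffs 3.9, 1 → best response Up.
Row against (C3, Back): payoffs 5.7, 1.7 → best response Up.
Column against (Up, Front): payoffs 4, 3.9, 4.7 → best response C3.
Column against (Up, Back): payoffs 0.5, 5.9, 0.3 → best response C2.
Column against (Down, Front): payoffs 0.5, 2.1, 4.8 → best response C3.
Column against (Down, Back): payoffs 5.5, 0.4, 0.3 → best response C1.
Matrix against (Up, C1): payoffs 4.9, 3.9 → best response Front.
Matrix against (Up, C2): payoffs 2.6, 2.8 → best response Back.
Matrix against (Up, C3): payoffs 3.8, 4.9 → best response Back.
Matrix against (Down, C1): payoffs 2.8, 4.9 → best response Back.
Matrix against (Down, C2): payoffs 4.6, 2.5 → best response Front.
Matrix against (Down, C3): payoffs 3.6, 2.6 → best response Front.
No profile is a mutual best response for all players.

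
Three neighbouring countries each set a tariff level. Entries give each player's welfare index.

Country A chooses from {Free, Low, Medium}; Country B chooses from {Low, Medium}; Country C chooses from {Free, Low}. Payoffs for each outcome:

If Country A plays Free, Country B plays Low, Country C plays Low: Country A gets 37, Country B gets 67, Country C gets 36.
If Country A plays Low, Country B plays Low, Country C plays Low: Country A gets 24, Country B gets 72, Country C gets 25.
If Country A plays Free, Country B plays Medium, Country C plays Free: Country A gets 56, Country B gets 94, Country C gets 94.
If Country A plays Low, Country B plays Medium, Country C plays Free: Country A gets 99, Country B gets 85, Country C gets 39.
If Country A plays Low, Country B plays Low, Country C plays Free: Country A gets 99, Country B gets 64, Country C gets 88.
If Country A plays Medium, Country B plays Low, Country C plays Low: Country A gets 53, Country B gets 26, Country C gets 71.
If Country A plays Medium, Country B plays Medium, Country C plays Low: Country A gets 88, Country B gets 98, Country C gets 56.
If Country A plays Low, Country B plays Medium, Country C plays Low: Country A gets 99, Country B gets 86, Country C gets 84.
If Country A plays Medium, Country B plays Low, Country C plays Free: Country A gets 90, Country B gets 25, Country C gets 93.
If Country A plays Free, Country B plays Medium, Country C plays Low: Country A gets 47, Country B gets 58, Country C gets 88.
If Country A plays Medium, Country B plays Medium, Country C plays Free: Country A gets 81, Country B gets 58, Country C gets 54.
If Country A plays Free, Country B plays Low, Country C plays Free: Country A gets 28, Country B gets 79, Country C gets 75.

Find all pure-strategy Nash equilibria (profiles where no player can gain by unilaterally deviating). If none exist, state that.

(Low, Medium, Low)

Country A against (Low, Free): payoffs 28, 99, 90 → best response Low.
Country A against (Low, Low): payoffs 37, 24, 53 → best response Medium.
Country A against (Medium, Free): payoffs 56, 99, 81 → best response Low.
Country A against (Medium, Low): payoffs 47, 99, 88 → best response Low.
Country B against (Free, Free): payoffs 79, 94 → best response Medium.
Country B against (Free, Low): payoffs 67, 58 → best response Low.
Country B against (Low, Free): payoffs 64, 85 → best response Medium.
Country B against (Low, Low): payoffs 72, 86 → best response Medium.
Country B against (Medium, Free): payoffs 25, 58 → best response Medium.
Country B against (Medium, Low): payoffs 26, 98 → best response Medium.
Country C against (Free, Low): payoffs 75, 36 → best response Free.
Country C against (Free, Medium): payoffs 94, 88 → best response Free.
Country C against (Low, Low): payoffs 88, 25 → best response Free.
Country C against (Low, Medium): payoffs 39, 84 → best response Low.
Country C against (Medium, Low): payoffs 93, 71 → best response Free.
Country C against (Medium, Medium): payoffs 54, 56 → best response Low.
Mutual best responses: (Low, Medium, Low).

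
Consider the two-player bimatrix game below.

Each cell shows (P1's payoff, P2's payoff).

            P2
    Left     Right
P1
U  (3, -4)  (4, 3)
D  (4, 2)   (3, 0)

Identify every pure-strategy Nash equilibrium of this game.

The pure Nash equilibria are (U, Right) and (D, Left).

P1 against Left: payoffs 3, 4 → best response D.
P1 against Right: payoffs 4, 3 → best response U.
P2 against U: payoffs -4, 3 → best response Right.
P2 against D: payoffs 2, 0 → best response Left.
Mutual best responses: (U, Right); (D, Left).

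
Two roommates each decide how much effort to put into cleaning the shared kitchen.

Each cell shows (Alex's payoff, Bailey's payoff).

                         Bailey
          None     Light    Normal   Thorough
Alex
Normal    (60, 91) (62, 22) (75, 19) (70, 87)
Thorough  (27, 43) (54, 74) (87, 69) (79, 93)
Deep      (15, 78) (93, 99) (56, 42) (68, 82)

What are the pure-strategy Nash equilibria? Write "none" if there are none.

The pure Nash equilibria are (Normal, None), (Thorough, Thorough), (Deep, Light).

Alex against None: payoffs 60, 27, 15 → best response Normal.
Alex against Light: payoffs 62, 54, 93 → best response Deep.
Alex against Normal: payoffs 75, 87, 56 → best response Thorough.
Alex against Thorough: payoffs 70, 79, 68 → best response Thorough.
Bailey against Normal: payoffs 91, 22, 19, 87 → best response None.
Bailey against Thorough: payoffs 43, 74, 69, 93 → best response Thorough.
Bailey against Deep: payoffs 78, 99, 42, 82 → best response Light.
Mutual best responses: (Normal, None); (Thorough, Thorough); (Deep, Light).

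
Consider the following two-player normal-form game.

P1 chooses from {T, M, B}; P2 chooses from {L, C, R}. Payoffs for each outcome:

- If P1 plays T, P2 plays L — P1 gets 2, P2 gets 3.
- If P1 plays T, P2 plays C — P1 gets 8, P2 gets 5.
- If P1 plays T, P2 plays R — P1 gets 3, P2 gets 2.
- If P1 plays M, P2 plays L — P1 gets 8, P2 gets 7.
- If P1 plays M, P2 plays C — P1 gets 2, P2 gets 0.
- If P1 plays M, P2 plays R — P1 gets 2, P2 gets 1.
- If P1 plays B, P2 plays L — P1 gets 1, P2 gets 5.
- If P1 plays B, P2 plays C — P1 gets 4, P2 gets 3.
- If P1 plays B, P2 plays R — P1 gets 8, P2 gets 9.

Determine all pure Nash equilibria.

Pure-strategy Nash equilibria: (T, C), (M, L), (B, R)

P1 against L: payoffs 2, 8, 1 → best response M.
P1 against C: payoffs 8, 2, 4 → best response T.
P1 against R: payoffs 3, 2, 8 → best response B.
P2 against T: payoffs 3, 5, 2 → best response C.
P2 against M: payoffs 7, 0, 1 → best response L.
P2 against B: payoffs 5, 3, 9 → best response R.
Mutual best responses: (T, C); (M, L); (B, R).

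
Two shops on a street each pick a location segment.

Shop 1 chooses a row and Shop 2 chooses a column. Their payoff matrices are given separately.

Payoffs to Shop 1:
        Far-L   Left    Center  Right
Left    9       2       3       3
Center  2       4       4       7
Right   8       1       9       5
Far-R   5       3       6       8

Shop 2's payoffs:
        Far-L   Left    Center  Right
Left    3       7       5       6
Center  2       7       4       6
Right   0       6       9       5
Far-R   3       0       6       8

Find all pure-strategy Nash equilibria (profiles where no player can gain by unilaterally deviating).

For each player, find the best response to each opponent profile; mutual best responses are the pure NE.
Shop 1 against Far-L: payoffs 9, 2, 8, 5 → best response Left.
Shop 1 against Left: payoffs 2, 4, 1, 3 → best response Center.
Shop 1 against Center: payoffs 3, 4, 9, 6 → best response Right.
Shop 1 against Right: payoffs 3, 7, 5, 8 → best response Far-R.
Shop 2 against Left: payoffs 3, 7, 5, 6 → best response Left.
Shop 2 against Center: payoffs 2, 7, 4, 6 → best response Left.
Shop 2 against Right: payoffs 0, 6, 9, 5 → best response Center.
Shop 2 against Far-R: payoffs 3, 0, 6, 8 → best response Right.
Mutual best responses: (Center, Left); (Right, Center); (Far-R, Right).

(Center, Left) and (Right, Center) and (Far-R, Right)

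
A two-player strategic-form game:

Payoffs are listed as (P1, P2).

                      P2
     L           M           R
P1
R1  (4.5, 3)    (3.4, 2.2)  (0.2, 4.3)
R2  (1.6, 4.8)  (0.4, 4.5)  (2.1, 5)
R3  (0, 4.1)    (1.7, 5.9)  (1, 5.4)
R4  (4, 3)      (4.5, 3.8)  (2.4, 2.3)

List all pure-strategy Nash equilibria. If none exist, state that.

The unique pure-strategy Nash equilibrium is (R4, M).

(R1, L): P2 can switch to R (3 → 4.3). Not NE.
(R1, M): P1 can switch to R4 (3.4 → 4.5). Not NE.
(R1, R): P1 can switch to R2 (0.2 → 2.1). Not NE.
(R2, L): P1 can switch to R1 (1.6 → 4.5). Not NE.
(R2, M): P1 can switch to R1 (0.4 → 3.4). Not NE.
(R2, R): P1 can switch to R4 (2.1 → 2.4). Not NE.
(R3, L): P1 can switch to R1 (0 → 4.5). Not NE.
(R3, M): P1 can switch to R1 (1.7 → 3.4). Not NE.
(R3, R): P1 can switch to R2 (1 → 2.1). Not NE.
(R4, L): P1 can switch to R1 (4 → 4.5). Not NE.
(R4, M): P1 gets 4.5, best alternative 3.4; P2 gets 3.8, best alternative 3. No profitable deviation — NE.
(The remaining 1 profile has a profitable deviation by the same check.)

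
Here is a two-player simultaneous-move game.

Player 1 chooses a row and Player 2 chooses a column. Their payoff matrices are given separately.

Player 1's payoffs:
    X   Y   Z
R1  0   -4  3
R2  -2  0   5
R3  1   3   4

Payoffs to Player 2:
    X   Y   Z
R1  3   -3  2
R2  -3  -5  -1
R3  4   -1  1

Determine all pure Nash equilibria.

The pure Nash equilibria are (R2, Z), (R3, X).

For each player, find the best response to each opponent profile; mutual best responses are the pure NE.
Player 1 against X: payoffs 0, -2, 1 → best response R3.
Player 1 against Y: payoffs -4, 0, 3 → best response R3.
Player 1 against Z: payoffs 3, 5, 4 → best response R2.
Player 2 against R1: payoffs 3, -3, 2 → best response X.
Player 2 against R2: payoffs -3, -5, -1 → best response Z.
Player 2 against R3: payoffs 4, -1, 1 → best response X.
Mutual best responses: (R2, Z); (R3, X).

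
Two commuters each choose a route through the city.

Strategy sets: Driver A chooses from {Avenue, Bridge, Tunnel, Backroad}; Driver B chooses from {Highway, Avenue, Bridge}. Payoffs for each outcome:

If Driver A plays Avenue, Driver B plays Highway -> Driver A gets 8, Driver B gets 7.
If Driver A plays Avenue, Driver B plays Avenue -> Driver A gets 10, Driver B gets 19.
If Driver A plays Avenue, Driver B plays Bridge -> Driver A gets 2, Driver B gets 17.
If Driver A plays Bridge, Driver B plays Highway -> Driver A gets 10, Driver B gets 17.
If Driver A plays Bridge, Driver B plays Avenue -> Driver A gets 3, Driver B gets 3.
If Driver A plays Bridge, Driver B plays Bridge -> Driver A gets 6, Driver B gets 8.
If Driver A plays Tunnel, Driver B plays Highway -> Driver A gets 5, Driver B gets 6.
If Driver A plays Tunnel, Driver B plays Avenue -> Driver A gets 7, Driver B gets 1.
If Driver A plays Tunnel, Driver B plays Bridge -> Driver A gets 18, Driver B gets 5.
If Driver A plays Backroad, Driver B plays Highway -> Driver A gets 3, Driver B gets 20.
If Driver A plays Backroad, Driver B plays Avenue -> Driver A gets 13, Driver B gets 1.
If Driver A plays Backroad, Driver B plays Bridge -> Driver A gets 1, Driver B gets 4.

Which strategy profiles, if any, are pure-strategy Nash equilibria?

The unique pure-strategy Nash equilibrium is (Bridge, Highway).

(Avenue, Highway): Driver A can switch to Bridge (8 → 10). Not NE.
(Avenue, Avenue): Driver A can switch to Backroad (10 → 13). Not NE.
(Avenue, Bridge): Driver A can switch to Bridge (2 → 6). Not NE.
(Bridge, Highway): Driver A gets 10, best alternative 8; Driver B gets 17, best alternative 8. No profitable deviation — NE.
(Bridge, Avenue): Driver A can switch to Avenue (3 → 10). Not NE.
(Bridge, Bridge): Driver A can switch to Tunnel (6 → 18). Not NE.
(Tunnel, Highway): Driver A can switch to Avenue (5 → 8). Not NE.
(The remaining 5 profiles each have a profitable deviation by the same check.)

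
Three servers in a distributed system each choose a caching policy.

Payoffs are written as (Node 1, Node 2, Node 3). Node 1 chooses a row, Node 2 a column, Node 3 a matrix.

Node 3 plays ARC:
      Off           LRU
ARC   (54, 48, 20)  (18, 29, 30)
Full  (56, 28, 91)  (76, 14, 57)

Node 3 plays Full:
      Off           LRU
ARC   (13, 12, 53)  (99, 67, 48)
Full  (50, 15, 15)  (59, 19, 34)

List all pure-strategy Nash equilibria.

(ARC, LRU, Full); (Full, Off, ARC)

Node 1 against (Off, ARC): payoffs 54, 56 → best response Full.
Node 1 against (Off, Full): payoffs 13, 50 → best response Full.
Node 1 against (LRU, ARC): payoffs 18, 76 → best response Full.
Node 1 against (LRU, Full): payoffs 99, 59 → best response ARC.
Node 2 against (ARC, ARC): payoffs 48, 29 → best response Off.
Node 2 against (ARC, Full): payoffs 12, 67 → best response LRU.
Node 2 against (Full, ARC): payoffs 28, 14 → best response Off.
Node 2 against (Full, Full): payoffs 15, 19 → best response LRU.
Node 3 against (ARC, Off): payoffs 20, 53 → best response Full.
Node 3 against (ARC, LRU): payoffs 30, 48 → best response Full.
Node 3 against (Full, Off): payoffs 91, 15 → best response ARC.
Node 3 against (Full, LRU): payoffs 57, 34 → best response ARC.
Mutual best responses: (ARC, LRU, Full); (Full, Off, ARC).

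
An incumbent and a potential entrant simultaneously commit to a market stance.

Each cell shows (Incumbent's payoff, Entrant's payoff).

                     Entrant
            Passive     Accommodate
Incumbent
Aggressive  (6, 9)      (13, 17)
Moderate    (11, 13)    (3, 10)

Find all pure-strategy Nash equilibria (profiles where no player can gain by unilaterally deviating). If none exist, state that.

Incumbent against Passive: payoffs 6, 11 → best response Moderate.
Incumbent against Accommodate: payoffs 13, 3 → best response Aggressive.
Entrant against Aggressive: payoffs 9, 17 → best response Accommodate.
Entrant against Moderate: payoffs 13, 10 → best response Passive.
Mutual best responses: (Aggressive, Accommodate); (Moderate, Passive).

(Aggressive, Accommodate), (Moderate, Passive)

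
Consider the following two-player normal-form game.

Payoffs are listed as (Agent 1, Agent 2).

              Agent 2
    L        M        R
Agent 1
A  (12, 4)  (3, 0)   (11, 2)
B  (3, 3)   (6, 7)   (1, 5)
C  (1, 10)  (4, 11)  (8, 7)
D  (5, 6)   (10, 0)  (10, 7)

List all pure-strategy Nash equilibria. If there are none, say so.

Agent 1 against L: payoffs 12, 3, 1, 5 → best response A.
Agent 1 against M: payoffs 3, 6, 4, 10 → best response D.
Agent 1 against R: payoffs 11, 1, 8, 10 → best response A.
Agent 2 against A: payoffs 4, 0, 2 → best response L.
Agent 2 against B: payoffs 3, 7, 5 → best response M.
Agent 2 against C: payoffs 10, 11, 7 → best response M.
Agent 2 against D: payoffs 6, 0, 7 → best response R.
Mutual best responses: (A, L).

The unique pure-strategy Nash equilibrium is (A, L).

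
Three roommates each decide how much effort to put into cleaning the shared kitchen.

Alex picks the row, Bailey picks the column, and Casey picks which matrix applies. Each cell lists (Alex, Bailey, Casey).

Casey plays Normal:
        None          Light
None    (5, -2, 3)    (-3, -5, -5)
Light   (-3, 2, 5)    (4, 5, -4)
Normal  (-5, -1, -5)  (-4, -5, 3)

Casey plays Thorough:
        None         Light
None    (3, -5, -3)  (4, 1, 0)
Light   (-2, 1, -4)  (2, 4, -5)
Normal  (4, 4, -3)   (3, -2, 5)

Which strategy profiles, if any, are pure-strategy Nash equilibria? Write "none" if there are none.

Pure-strategy Nash equilibria: (None, None, Normal), (None, Light, Thorough), (Light, Light, Normal), (Normal, None, Thorough)

Alex against (None, Normal): payoffs 5, -3, -5 → best response None.
Alex against (None, Thorough): payoffs 3, -2, 4 → best response Normal.
Alex against (Light, Normal): payoffs -3, 4, -4 → best response Light.
Alex against (Light, Thorough): payoffs 4, 2, 3 → best response None.
Bailey against (None, Normal): payoffs -2, -5 → best response None.
Bailey against (None, Thorough): payoffs -5, 1 → best response Light.
Bailey against (Light, Normal): payoffs 2, 5 → best response Light.
Bailey against (Light, Thorough): payoffs 1, 4 → best response Light.
Bailey against (Normal, Normal): payoffs -1, -5 → best response None.
Bailey against (Normal, Thorough): payoffs 4, -2 → best response None.
Casey against (None, None): payoffs 3, -3 → best response Normal.
Casey against (None, Light): payoffs -5, 0 → best response Thorough.
Casey against (Light, None): payoffs 5, -4 → best response Normal.
Casey against (Light, Light): payoffs -4, -5 → best response Normal.
Casey against (Normal, None): payoffs -5, -3 → best response Thorough.
Casey against (Normal, Light): payoffs 3, 5 → best response Thorough.
Mutual best responses: (None, None, Normal); (None, Light, Thorough); (Light, Light, Normal); (Normal, None, Thorough).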